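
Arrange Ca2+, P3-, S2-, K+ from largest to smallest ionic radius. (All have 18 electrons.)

All of these have 18 electrons, so size is governed by nuclear charge alone: the more protons, the stronger the pull on the same electron cloud, and the smaller the ion.
Nuclear charges: Ca2+ (Z=20), K+ (Z=19), S2- (Z=16), P3- (Z=15).
Largest to smallest: P3- > S2- > K+ > Ca2+.

P3- > S2- > K+ > Ca2+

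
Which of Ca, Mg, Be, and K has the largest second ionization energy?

K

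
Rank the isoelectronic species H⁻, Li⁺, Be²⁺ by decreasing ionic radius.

All of these have 2 electrons, so size is governed by nuclear charge alone: the more protons, the stronger the pull on the same electron cloud, and the smaller the ion.
Nuclear charges: Be²⁺ (Z=4), Li⁺ (Z=3), H⁻ (Z=1).
Largest to smallest: H⁻ > Li⁺ > Be²⁺.

H⁻ > Li⁺ > Be²⁺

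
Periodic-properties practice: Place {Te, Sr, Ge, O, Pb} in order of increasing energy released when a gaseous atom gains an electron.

Sr < Pb < Ge < O < Te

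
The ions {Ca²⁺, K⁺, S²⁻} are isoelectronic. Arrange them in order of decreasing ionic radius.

All of these have 18 electrons, so size is governed by nuclear charge alone: the more protons, the stronger the pull on the same electron cloud, and the smaller the ion.
Nuclear charges: Ca²⁺ (Z=20), K⁺ (Z=19), S²⁻ (Z=16).
Largest to smallest: S²⁻ > K⁺ > Ca²⁺.

S²⁻, K⁺, Ca²⁺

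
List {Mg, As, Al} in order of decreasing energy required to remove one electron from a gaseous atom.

As, Mg, Al

Mg is in period 3, group 2; Al is in period 3, group 13; As is in period 4, group 15.
Removing the outermost electron gets harder across a period and easier down a group.
Neither a single period nor a single group — weigh both effects.
Mg > Al: this pair runs against the simple trend — see the exception note.
As > Mg: period and group pull opposite ways; the across-period shift dominates (947 vs 738 kJ/mol).
Note the exception: Mg has a higher first ionization energy than Al, contrary to the simple trend — Al's single 3p electron is easier to remove than one from Mg's filled 3s².
Approximate values (kJ/mol): Mg 738, Al 578, As 947.
So from highest to lowest: As > Mg > Al.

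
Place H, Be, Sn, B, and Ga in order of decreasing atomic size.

Sn, Ga, Be, B, H

Atomic radius shrinks across a period as nuclear charge pulls the same shell inward, and grows down a group as new shells are added.
Neither a single period nor a single group — weigh both effects.
B > H: the two effects oppose for this pair; the down-group effect wins (85 vs 32 pm).
Be > B: Be lies to the left of B in period 2, so the across-period effect alone puts Be larger.
Ga > Be: the two effects oppose for this pair; the down-group effect wins (124 vs 102 pm).
Sn > Ga: the two effects oppose for this pair; the down-group effect wins (140 vs 124 pm).
Approximate values (pm): H 32, Be 102, B 85, Ga 124, Sn 140.
So from largest to smallest: Sn > Ga > Be > B > H.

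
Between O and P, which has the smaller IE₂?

P

After 1 electron has been removed, what remains? O⁺ still has 5 valence electrons; P⁺ still has 4 valence electrons.
All are still removing valence electrons, so compare the +1 ions as you would atoms: IE_2 generally rises across a period (higher Z_eff) and falls down a group (larger shell), subject to the usual subshell exceptions.
Valence configurations: O⁺ [He]2s²2p³, P⁺ [Ne]3s²3p².
The numbers (kJ/mol): O 3388, P 1907.
Putting it together, IE_2: P < O.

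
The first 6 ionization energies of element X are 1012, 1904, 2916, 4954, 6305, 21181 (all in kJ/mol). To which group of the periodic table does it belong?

Look for the largest jump between consecutive ionization energies: IE6/IE5 ≈ 3.4, far larger than any earlier ratio.
That jump marks the point where a core electron is being removed. So the atom has 5 valence electrons.
A main-group element with 5 valence electrons is in group 15.

Group 15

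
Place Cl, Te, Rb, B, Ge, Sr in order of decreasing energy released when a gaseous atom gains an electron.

B is in period 2, group 13; Cl is in period 3, group 17; Ge is in period 4, group 14; Rb is in period 5, group 1; Sr is in period 5, group 2; Te is in period 5, group 16.
Adding an electron releases more energy for atoms nearer the top right (short of the noble gases).
Neither a single period nor a single group — weigh both effects.
B > Sr: both effects reinforce here, so B is clearly the higher of the two.
Rb > B: this pair runs against the simple trend — see the exception note.
Ge > Rb: both effects reinforce here, so Ge is clearly the higher of the two.
Te > Ge: period and group pull opposite ways; the across-period shift dominates (190 vs 119 kJ/mol).
Cl > Te: relative to Te, both the across-period and down-group shifts push Cl's electron affinity up.
Note the exception: Rb has a higher electron affinity than B, contrary to the simple trend — B's ns²np¹ configuration gives only a small electron affinity — the sparsely filled np subshell binds an added electron weakly.
Note the exception: Rb has a higher electron affinity than Sr, contrary to the simple trend — adding an electron to Sr (ns²) has to open a new, higher-energy np subshell, which is unfavourable.
Approximate values (kJ/mol): B 27, Cl 349, Ge 119, Rb 47, Sr 5, Te 190.
So from highest to lowest: Cl > Te > Ge > Rb > B > Sr.

Cl > Te > Ge > Rb > B > Sr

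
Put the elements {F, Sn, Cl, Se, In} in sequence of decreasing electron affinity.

Cl, F, Se, Sn, In

F is in period 2, group 17; Cl is in period 3, group 17; Se is in period 4, group 16; In is in period 5, group 13; Sn is in period 5, group 14.
Adding an electron releases more energy for atoms nearer the top right (short of the noble gases).
Neither a single period nor a single group — weigh both effects.
Sn > In: both are in period 5; the period trend gives Sn the larger value.
Se > Sn: relative to Sn, both the across-period and down-group shifts push Se's electron affinity up.
F > Se: both effects reinforce here, so F is clearly the higher of the two.
Cl > F: this pair runs against the simple trend — see the exception note.
Note the exception: Cl has a higher electron affinity than F, contrary to the simple trend — F's small 2p subshell makes the incoming electron feel strong e⁻–e⁻ repulsion, so Cl actually releases more energy on gaining an electron.
Tabulated electron affinity (kJ/mol): F 328, Cl 349, Se 195, In 29, Sn 107.
So from highest to lowest: Cl > F > Se > Sn > In.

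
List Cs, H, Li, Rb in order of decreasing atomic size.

H is in period 1, group 1; Li is in period 2, group 1; Rb is in period 5, group 1; Cs is in period 6, group 1.
Atomic radius shrinks across a period as nuclear charge pulls the same shell inward, and grows down a group as new shells are added.
All are in group 1, so atomic radius increases down the group.
So from largest to smallest: Cs > Rb > Li > H.

Cs > Rb > Li > H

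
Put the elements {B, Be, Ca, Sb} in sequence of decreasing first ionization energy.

Be, Sb, B, Ca

Be is in period 2, group 2; B is in period 2, group 13; Ca is in period 4, group 2; Sb is in period 5, group 15.
Across a period the outer electron is held more tightly (higher IE₁); down a group it sits in a higher shell, more shielded, and comes off more easily.
Here both period and group differ, so the two effects have to be weighed against each other.
B > Ca: relative to Ca, both the across-period and down-group shifts push B's first ionization energy up.
Sb > B: the two effects oppose for this pair; the across-period effect wins (831 vs 801 kJ/mol).
Be > Sb: period and group pull opposite ways; the down-group shift dominates (900 vs 831 kJ/mol).
Note the exception: Be has a higher first ionization energy than B, contrary to the simple trend — removing B's lone 2p electron is easier than breaking Be's filled 2s².
For reference (kJ/mol): Be 900, B 801, Ca 590, Sb 831.
So from highest to lowest: Be > Sb > B > Ca.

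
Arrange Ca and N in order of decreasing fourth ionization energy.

After 3 electrons have been removed, what remains? Ca³⁺ is already 1 electron into the core; N³⁺ still has 2 valence electrons.
Usually core removal costs more than valence removal, but here the competition is close: a tightly held n=2 valence electron can cost more to remove than an n=3 core electron, so the actual values have to decide it.
The numbers (kJ/mol): Ca 6491, N 7475.
Putting it together, IE_4: Ca < N.

N > Ca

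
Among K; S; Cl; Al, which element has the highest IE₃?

Consider each +2 ion: K²⁺ is already 1 electron into the core; S²⁺ still has 4 valence electrons; Cl²⁺ still has 5 valence electrons; Al²⁺ still has 1 valence electron.
Breaking into a closed-shell core is much more expensive than removing a leftover valence electron — K has the largest IE_3 here.
Valence configurations: S²⁺ [Ne]3s²3p², Cl²⁺ [Ne]3s²3p³, Al²⁺ [Ne]3s¹.
Approximate IE_3 values (kJ/mol): K 4420, S 3357, Cl 3822, Al 2745.
Putting it together, IE_3: Al < S < Cl < K.

K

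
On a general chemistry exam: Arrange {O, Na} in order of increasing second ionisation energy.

O, Na

IE_2 is the cost of taking one more electron from the +1 cation: O⁺ still has 5 valence electrons; Na⁺ is the bare [Ne] core.
Breaking into a closed-shell core is much more expensive than removing a leftover valence electron — Na has the largest IE_2 here.
Tabulated IE_2 (kJ/mol): O 3388, Na 4562.
Putting it together, IE_2: O < Na.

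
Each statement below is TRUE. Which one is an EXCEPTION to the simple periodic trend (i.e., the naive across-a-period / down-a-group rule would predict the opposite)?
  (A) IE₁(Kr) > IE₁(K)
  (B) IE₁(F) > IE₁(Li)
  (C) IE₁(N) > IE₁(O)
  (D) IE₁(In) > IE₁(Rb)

The general trend: first ionisation energy increases across a period and decreases down a group.
(A) Kr (period 4, group 18) vs K (period 4, group 1): the stated order agrees with the simple trend.
(B) F (period 2, group 17) vs Li (period 2, group 1): the stated order agrees with the simple trend.
(C) N (period 2, group 15) vs O (period 2, group 16): the stated order contradicts the simple trend.
(D) In (period 5, group 13) vs Rb (period 5, group 1): the stated order agrees with the simple trend.
The exception is (C): pairing an electron in O's 2p⁴ costs repulsion energy, so O ionizes more easily than half-filled N (2p³).

(C)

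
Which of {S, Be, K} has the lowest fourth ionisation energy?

IE_4 is the cost of taking one more electron from the +3 cation: S³⁺ still has 3 valence electrons; Be³⁺ is already 1 electron into the core; K³⁺ is already 2 electrons into the core.
Breaking into a closed-shell core is much more expensive than removing a leftover valence electron — K and Be have the largest IE_4 here.
The numbers (kJ/mol): S 4556, Be 21007, K 5877.
Hence IE_4: S < K < Be.

S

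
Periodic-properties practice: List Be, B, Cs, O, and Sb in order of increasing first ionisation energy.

Cs < B < Sb < Be < O

Be is in period 2, group 2; B is in period 2, group 13; O is in period 2, group 16; Sb is in period 5, group 15; Cs is in period 6, group 1.
Removing the outermost electron gets harder across a period and easier down a group.
Neither a single period nor a single group — weigh both effects.
B > Cs: both effects reinforce here, so B is clearly the higher of the two.
Sb > B: the two effects oppose for this pair; the across-period effect wins (831 vs 801 kJ/mol).
Be > Sb: period and group pull opposite ways; the down-group shift dominates (900 vs 831 kJ/mol).
O > Be: both are in period 2; the period trend gives O the larger value.
Note the exception: Be has a higher first ionization energy than B, contrary to the simple trend — removing B's lone 2p electron is easier than breaking Be's filled 2s².
Approximate values (kJ/mol): Be 900, B 801, O 1314, Sb 831, Cs 376.
So from lowest to highest: Cs < B < Sb < Be < O.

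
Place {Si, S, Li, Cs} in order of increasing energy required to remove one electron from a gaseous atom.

Cs < Li < Si < S

Li is in period 2, group 1; Si is in period 3, group 14; S is in period 3, group 16; Cs is in period 6, group 1.
IE₁ increases left→right with effective nuclear charge and decreases top→bottom as the valence shell moves farther out.
Here both period and group differ, so the two effects have to be weighed against each other.
Li > Cs: Li sits above Cs in group 1, so the down-group effect alone puts Li higher.
Si > Li: the two effects oppose for this pair; the across-period effect wins (786 vs 520 kJ/mol).
S > Si: both are in period 3; the period trend gives S the larger value.
Tabulated first ionization energy (kJ/mol): Li 520, Si 786, S 1000, Cs 376.
So from lowest to highest: Cs < Li < Si < S.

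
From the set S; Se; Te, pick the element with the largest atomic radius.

Te

S is in period 3, group 16; Se is in period 4, group 16; Te is in period 5, group 16.
Moving right in a period, electrons are added to the same shell under a stronger nuclear pull, so atoms get smaller; moving down, a new shell is opened and atoms get larger.
All are in group 16, so atomic radius increases down the group.
The largest atomic radius among these belongs to Te.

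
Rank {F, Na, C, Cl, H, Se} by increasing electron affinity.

Na < H < C < Se < F < Cl

Electron affinity generally becomes more exothermic across a period toward the halogens and less exothermic down a group.
Neither a single period nor a single group — weigh both effects.
H > Na: H sits above Na in group 1, so the down-group effect alone puts H higher.
C > H: the two effects oppose for this pair; the across-period effect wins (122 vs 73 kJ/mol).
Se > C: the two effects oppose for this pair; the across-period effect wins (195 vs 122 kJ/mol).
F > Se: both effects reinforce here, so F is clearly the higher of the two.
Cl > F: this pair runs against the simple trend — see the exception note.
Note the exception: Cl has a higher electron affinity than F, contrary to the simple trend — F's small 2p subshell makes the incoming electron feel strong e⁻–e⁻ repulsion, so Cl actually releases more energy on gaining an electron.
Approximate values (kJ/mol): H 73, C 122, F 328, Na 53, Cl 349, Se 195.
So from lowest to highest: Na < H < C < Se < F < Cl.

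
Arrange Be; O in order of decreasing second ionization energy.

O > Be

After 1 electron has been removed, what remains? Be⁺ still has 1 valence electron; O⁺ still has 5 valence electrons.
All are still removing valence electrons, so compare the +1 ions as you would atoms: IE_2 generally rises across a period (higher Z_eff) and falls down a group (larger shell), subject to the usual subshell exceptions.
Valence configurations: Be⁺ [He]2s¹, O⁺ [He]2s²2p³.
The numbers (kJ/mol): Be 1757, O 3388.
Overall IE_2 order: Be < O.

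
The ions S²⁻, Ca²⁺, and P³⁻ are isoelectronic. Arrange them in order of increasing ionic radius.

Ca²⁺ < S²⁻ < P³⁻

All of these have 18 electrons, so size is governed by nuclear charge alone: the more protons, the stronger the pull on the same electron cloud, and the smaller the ion.
Nuclear charges: Ca²⁺ (Z=20), S²⁻ (Z=16), P³⁻ (Z=15).
Smallest to largest: Ca²⁺ < S²⁻ < P³⁻.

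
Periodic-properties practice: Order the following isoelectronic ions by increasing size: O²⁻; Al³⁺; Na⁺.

All of these have 10 electrons, so size is governed by nuclear charge alone: the more protons, the stronger the pull on the same electron cloud, and the smaller the ion.
Nuclear charges: Al³⁺ (Z=13), Na⁺ (Z=11), O²⁻ (Z=8).
Smallest to largest: Al³⁺ < Na⁺ < O²⁻.

Al³⁺, Na⁺, O²⁻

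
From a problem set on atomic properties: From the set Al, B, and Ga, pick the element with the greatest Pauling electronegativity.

B

B is in period 2, group 13; Al is in period 3, group 13; Ga is in period 4, group 13.
EN rises left→right (higher Z_eff, smaller atoms) and falls top→bottom (larger, more shielded atoms).
All are in group 13; the group trend (electronegativity increases up the group) applies, with the exception below.
Note the exception: Ga has a higher electronegativity than Al, contrary to the simple trend — poor shielding by filled d (and f) subshells raises the heavier element's effective nuclear charge more than the simple down-group trend predicts.
Tabulated electronegativity (Pauling): B 2.04, Al 1.61, Ga 1.81.
The greatest Pauling electronegativity among these belongs to B.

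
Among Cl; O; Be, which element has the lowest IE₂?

Consider each +1 ion: Cl⁺ still has 6 valence electrons; O⁺ still has 5 valence electrons; Be⁺ still has 1 valence electron.
All are still removing valence electrons, so compare the +1 ions as you would atoms: IE_2 generally rises across a period (higher Z_eff) and falls down a group (larger shell), subject to the usual subshell exceptions.
Valence configurations: Cl⁺ [Ne]3s²3p⁴, O⁺ [He]2s²2p³, Be⁺ [He]2s¹.
Approximate IE_2 values (kJ/mol): Cl 2298, O 3388, Be 1757.
Overall IE_2 order: Be < Cl < O.

Be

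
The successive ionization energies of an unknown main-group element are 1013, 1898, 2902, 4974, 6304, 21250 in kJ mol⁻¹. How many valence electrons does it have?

5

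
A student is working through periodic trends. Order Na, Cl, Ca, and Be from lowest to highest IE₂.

Ca < Be < Cl < Na

IE_2 is the cost of taking one more electron from the +1 cation: Na⁺ is the bare [Ne] core; Cl⁺ still has 6 valence electrons; Ca⁺ still has 1 valence electron; Be⁺ still has 1 valence electron.
Core electrons are held far more tightly than valence electrons, so Na tops the IE_2 order.
Valence configurations: Cl⁺ [Ne]3s²3p⁴, Ca⁺ [Ar]4s¹, Be⁺ [He]2s¹.
The numbers (kJ/mol): Na 4562, Cl 2298, Ca 1145, Be 1757.
Hence IE_2: Ca < Be < Cl < Na.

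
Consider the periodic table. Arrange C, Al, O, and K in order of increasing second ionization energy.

Al, C, K, O

IE_2 is the cost of taking one more electron from the +1 cation: C⁺ still has 3 valence electrons; Al⁺ still has 2 valence electrons; O⁺ still has 5 valence electrons; K⁺ is the bare [Ar] core.
Usually core removal costs more than valence removal, but here the competition is close: a tightly held n=2 valence electron can cost more to remove than an n=3 core electron, so the actual values have to decide it.
Valence configurations: C⁺ [He]2s²2p¹, Al⁺ [Ne]3s², O⁺ [He]2s²2p³.
The numbers (kJ/mol): C 2353, Al 1817, O 3388, K 3052.
So the second ionization energies run Al < C < K < O.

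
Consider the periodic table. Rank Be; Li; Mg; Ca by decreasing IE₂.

Li > Be > Mg > Ca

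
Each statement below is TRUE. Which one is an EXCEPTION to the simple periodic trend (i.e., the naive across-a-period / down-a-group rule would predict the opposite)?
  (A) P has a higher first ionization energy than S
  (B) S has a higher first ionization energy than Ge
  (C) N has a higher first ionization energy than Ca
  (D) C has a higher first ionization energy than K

The general trend: first ionization energy increases across a period and decreases down a group.
(A) P (period 3, group 15) vs S (period 3, group 16): the stated order contradicts the simple trend.
(B) S (period 3, group 16) vs Ge (period 4, group 14): the stated order agrees with the simple trend.
(C) N (period 2, group 15) vs Ca (period 4, group 2): the stated order agrees with the simple trend.
(D) C (period 2, group 14) vs K (period 4, group 1): the stated order agrees with the simple trend.
The exception is (A): S (3p⁴) ionizes more easily than half-filled P (3p³) because the paired 3p electron in S is pushed out by e⁻–e⁻ repulsion.

(A)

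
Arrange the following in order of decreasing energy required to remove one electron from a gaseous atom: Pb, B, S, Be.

Be is in period 2, group 2; B is in period 2, group 13; S is in period 3, group 16; Pb is in period 6, group 14.
First ionization energy rises across a period (greater Z_eff holds electrons more tightly) and falls down a group (valence electrons are farther from the nucleus).
These span different periods and groups, so the two trends combine.
B > Pb: period and group pull opposite ways; the down-group shift dominates (801 vs 716 kJ/mol).
Be > B: this pair runs against the simple trend — see the exception note.
S > Be: the two effects oppose for this pair; the across-period effect wins (1000 vs 900 kJ/mol).
Note the exception: Be has a higher first ionization energy than B, contrary to the simple trend — removing B's lone 2p electron is easier than breaking Be's filled 2s².
For reference (kJ/mol): Be 900, B 801, S 1000, Pb 716.
So from highest to lowest: S > Be > B > Pb.

S, Be, B, Pb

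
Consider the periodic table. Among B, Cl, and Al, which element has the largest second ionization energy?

Consider each +1 ion: B⁺ still has 2 valence electrons; Cl⁺ still has 6 valence electrons; Al⁺ still has 2 valence electrons.
All are still removing valence electrons, so compare the +1 ions as you would atoms: IE_2 generally rises across a period (higher Z_eff) and falls down a group (larger shell), subject to the usual subshell exceptions.
Valence configurations: B⁺ [He]2s², Cl⁺ [Ne]3s²3p⁴, Al⁺ [Ne]3s².
Tabulated IE_2 (kJ/mol): B 2427, Cl 2298, Al 1817.
Putting it together, IE_2: Al < Cl < B.

B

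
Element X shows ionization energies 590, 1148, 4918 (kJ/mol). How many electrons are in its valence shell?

Look for the largest jump between consecutive ionization energies: IE3/IE2 ≈ 4.3, far larger than any earlier ratio.
That jump marks the point where a core electron is being removed. So the atom has 2 valence electrons.

2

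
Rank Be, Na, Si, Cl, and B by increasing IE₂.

Si < Be < Cl < B < Na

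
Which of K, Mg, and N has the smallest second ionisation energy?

Mg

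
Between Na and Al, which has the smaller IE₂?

Al

The second ionization energy removes an electron from the +1 ion. For each element: Na⁺ is the bare [Ne] core; Al⁺ still has 2 valence electrons.
Core electrons are held far more tightly than valence electrons, so Na tops the IE_2 order.
Tabulated IE_2 (kJ/mol): Na 4562, Al 1817.
Hence IE_2: Al < Na.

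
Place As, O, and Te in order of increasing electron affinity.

As, O, Te

O is in period 2, group 16; As is in period 4, group 15; Te is in period 5, group 16.
Atoms with high Z_eff and room in the valence shell (especially the halogens) have the most exothermic electron affinities.
Here both period and group differ, so the two effects have to be weighed against each other.
O > As: both effects reinforce here, so O is clearly the higher of the two.
Te > O: this pair runs against the simple trend — see the exception note.
Note the exception: Te has a higher electron affinity than O, contrary to the simple trend — O's compact 2p subshell gives strong electron–electron repulsion on the added electron.
Approximate values (kJ/mol): O 141, As 78, Te 190.
So from lowest to highest: As < O < Te.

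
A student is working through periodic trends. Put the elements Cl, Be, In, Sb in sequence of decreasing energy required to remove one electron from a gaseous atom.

Cl > Be > Sb > In

Be is in period 2, group 2; Cl is in period 3, group 17; In is in period 5, group 13; Sb is in period 5, group 15.
IE₁ increases left→right with effective nuclear charge and decreases top→bottom as the valence shell moves farther out.
These span different periods and groups, so the two trends combine.
Sb > In: both are in period 5; the period trend gives Sb the larger value.
Be > Sb: period and group pull opposite ways; the down-group shift dominates (900 vs 831 kJ/mol).
Cl > Be: the two effects oppose for this pair; the across-period effect wins (1251 vs 900 kJ/mol).
Approximate values (kJ/mol): Be 900, Cl 1251, In 558, Sb 831.
So from highest to lowest: Cl > Be > Sb > In.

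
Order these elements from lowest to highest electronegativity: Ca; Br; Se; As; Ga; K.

K < Ca < Ga < As < Se < Br

Electronegativity increases across a period and decreases down a group, tracking effective nuclear charge and atomic size.
All lie in period 4, so electronegativity increases left to right.
So from lowest to highest: K < Ca < Ga < As < Se < Br.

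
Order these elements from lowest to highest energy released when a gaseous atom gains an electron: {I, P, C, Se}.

Atoms with high Z_eff and room in the valence shell (especially the halogens) have the most exothermic electron affinities.
A diagonal step moves right (one effect) and down (the opposite effect) at once.
C > P: the two effects oppose for this pair; the down-group effect wins (122 vs 72 kJ/mol).
Se > C: the two effects oppose for this pair; the across-period effect wins (195 vs 122 kJ/mol).
I > Se: period and group pull opposite ways; the across-period shift dominates (295 vs 195 kJ/mol).
Approximate values (kJ/mol): C 122, P 72, Se 195, I 295.
So from lowest to highest: P < C < Se < I.

P, C, Se, I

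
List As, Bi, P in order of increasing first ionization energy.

P is in period 3, group 15; As is in period 4, group 15; Bi is in period 6, group 15.
IE₁ increases left→right with effective nuclear charge and decreases top→bottom as the valence shell moves farther out.
All are in group 15, so first ionization energy increases up the group.
So from lowest to highest: Bi < As < P.

Bi < As < P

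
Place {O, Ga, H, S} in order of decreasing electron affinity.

S, O, H, Ga

H is in period 1, group 1; O is in period 2, group 16; S is in period 3, group 16; Ga is in period 4, group 13.
Electron affinity generally becomes more exothermic across a period toward the halogens and less exothermic down a group.
These span different periods and groups, so the two trends combine.
H > Ga: the two effects oppose for this pair; the down-group effect wins (73 vs 29 kJ/mol).
O > H: the two effects oppose for this pair; the across-period effect wins (141 vs 73 kJ/mol).
S > O: this pair runs against the simple trend — see the exception note.
Note the exception: S has a higher electron affinity than O, contrary to the simple trend — the compact 2p subshell of O repels the added electron more than S's larger 3p does.
For reference (kJ/mol): H 73, O 141, S 200, Ga 29.
So from highest to lowest: S > O > H > Ga.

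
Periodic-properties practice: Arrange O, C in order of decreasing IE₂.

The second ionization energy removes an electron from the +1 ion. For each element: O⁺ still has 5 valence electrons; C⁺ still has 3 valence electrons.
All are still removing valence electrons, so compare the +1 ions as you would atoms: IE_2 generally rises across a period (higher Z_eff) and falls down a group (larger shell), subject to the usual subshell exceptions.
Valence configurations: O⁺ [He]2s²2p³, C⁺ [He]2s²2p¹.
Approximate IE_2 values (kJ/mol): O 3388, C 2353.
Overall IE_2 order: C < O.

O, C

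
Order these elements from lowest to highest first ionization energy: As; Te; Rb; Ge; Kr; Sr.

Ge is in period 4, group 14; As is in period 4, group 15; Kr is in period 4, group 18; Rb is in period 5, group 1; Sr is in period 5, group 2; Te is in period 5, group 16.
Across a period the outer electron is held more tightly (higher IE₁); down a group it sits in a higher shell, more shielded, and comes off more easily.
Neither a single period nor a single group — weigh both effects.
Sr > Rb: both are in period 5; the period trend gives Sr the larger value.
Ge > Sr: both effects reinforce here, so Ge is clearly the higher of the two.
Te > Ge: the two effects oppose for this pair; the across-period effect wins (869 vs 762 kJ/mol).
As > Te: the two effects oppose for this pair; the down-group effect wins (947 vs 869 kJ/mol).
Kr > As: both are in period 4; the period trend gives Kr the larger value.
Tabulated first ionization energy (kJ/mol): Ge 762, As 947, Kr 1351, Rb 403, Sr 550, Te 869.
So from lowest to highest: Rb < Sr < Ge < Te < As < Kr.

Rb < Sr < Ge < Te < As < Kr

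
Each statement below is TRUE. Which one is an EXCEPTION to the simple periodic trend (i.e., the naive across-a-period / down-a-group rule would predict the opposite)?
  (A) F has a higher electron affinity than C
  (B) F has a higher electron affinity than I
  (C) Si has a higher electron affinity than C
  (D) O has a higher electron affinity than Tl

The general trend: electron affinity increases across a period and decreases down a group.
(A) F (period 2, group 17) vs C (period 2, group 14): the stated order agrees with the simple trend.
(B) F (period 2, group 17) vs I (period 5, group 17): the stated order agrees with the simple trend.
(C) Si (period 3, group 14) vs C (period 2, group 14): the stated order contradicts the simple trend.
(D) O (period 2, group 16) vs Tl (period 6, group 13): the stated order agrees with the simple trend.
The exception is (C): Si's larger, more diffuse 3p orbitals accept an added electron slightly more readily than C's compact 2p.

(C)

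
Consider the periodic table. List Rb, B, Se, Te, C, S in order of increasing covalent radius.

C, B, S, Se, Te, Rb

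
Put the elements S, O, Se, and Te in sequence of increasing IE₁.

Te < Se < S < O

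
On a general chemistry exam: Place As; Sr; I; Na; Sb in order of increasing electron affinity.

Na is in period 3, group 1; As is in period 4, group 15; Sr is in period 5, group 2; Sb is in period 5, group 15; I is in period 5, group 17.
EA tends to increase across a period and decrease down a group, though the pattern is less regular than for IE or radius.
Neither a single period nor a single group — weigh both effects.
Na > Sr: period and group pull opposite ways; the down-group shift dominates (53 vs 5 kJ/mol).
As > Na: period and group pull opposite ways; the across-period shift dominates (78 vs 53 kJ/mol).
Sb > As: this pair runs against the simple trend — see the exception note.
I > Sb: I lies to the right of Sb in period 5, so the across-period effect alone puts I higher.
Note the exception: Sb has a higher electron affinity than As, contrary to the simple trend — both are half-filled np³, but the pairing/repulsion penalty for the added electron shrinks as the p orbitals become larger and more diffuse down the group, and for Sb that outweighs the weaker nuclear attraction.
Approximate values (kJ/mol): Na 53, As 78, Sr 5, Sb 103, I 295.
So from lowest to highest: Sr < Na < As < Sb < I.

Sr < Na < As < Sb < I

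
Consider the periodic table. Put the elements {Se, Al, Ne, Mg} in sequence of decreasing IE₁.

Ne > Se > Mg > Al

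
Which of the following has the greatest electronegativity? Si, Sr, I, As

I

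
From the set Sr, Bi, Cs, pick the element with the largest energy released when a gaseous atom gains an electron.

Bi

Adding an electron releases more energy for atoms nearer the top right (short of the noble gases).
These span different periods and groups, so the two trends combine.
Cs > Sr: this pair runs against the simple trend — see the exception note.
Bi > Cs: both are in period 6; the period trend gives Bi the larger value.
Note the exception: Cs has a higher electron affinity than Sr, contrary to the simple trend — adding an electron to Sr (ns²) has to open a new, higher-energy np subshell, which is unfavourable.
Approximate values (kJ/mol): Sr 5, Cs 46, Bi 91.
The largest energy released when a gaseous atom gains an electron among these belongs to Bi.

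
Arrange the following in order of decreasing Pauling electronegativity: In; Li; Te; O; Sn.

Li is in period 2, group 1; O is in period 2, group 16; In is in period 5, group 13; Sn is in period 5, group 14; Te is in period 5, group 16.
EN rises left→right (higher Z_eff, smaller atoms) and falls top→bottom (larger, more shielded atoms).
Here both period and group differ, so the two effects have to be weighed against each other.
In > Li: period and group pull opposite ways; the across-period shift dominates (1.78 vs 0.98).
Sn > In: Sn lies to the right of In in period 5, so the across-period effect alone puts Sn higher.
Te > Sn: both are in period 5; the period trend gives Te the larger value.
O > Te: they share group 16; the group trend gives O the larger value.
Approximate values (Pauling): Li 0.98, O 3.44, In 1.78, Sn 1.96, Te 2.10.
So from highest to lowest: O > Te > Sn > In > Li.

O > Te > Sn > In > Li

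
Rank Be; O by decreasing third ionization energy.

Be > O

Consider each +2 ion: Be²⁺ is the bare [He] core; O²⁺ still has 4 valence electrons.
Pulling an electron out of a noble-gas core costs far more than removing a remaining valence electron, so Be sits at the high end of IE_3.
Approximate IE_3 values (kJ/mol): Be 14849, O 5300.
So the third ionization energies run O < Be.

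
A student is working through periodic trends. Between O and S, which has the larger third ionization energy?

O

IE_3 is the cost of taking one more electron from the +2 cation: O²⁺ still has 4 valence electrons; S²⁺ still has 4 valence electrons.
All are still removing valence electrons, so compare the +2 ions as you would atoms: IE_3 generally rises across a period (higher Z_eff) and falls down a group (larger shell), subject to the usual subshell exceptions.
Valence configurations: O²⁺ [He]2s²2p², S²⁺ [Ne]3s²3p².
Approximate IE_3 values (kJ/mol): O 5300, S 3357.
Hence IE_3: S < O.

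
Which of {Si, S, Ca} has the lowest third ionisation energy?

Si

The third ionization energy removes an electron from the +2 ion. For each element: Si²⁺ still has 2 valence electrons; S²⁺ still has 4 valence electrons; Ca²⁺ is the bare [Ar] core.
Pulling an electron out of a noble-gas core costs far more than removing a remaining valence electron, so Ca sits at the high end of IE_3.
Valence configurations: Si²⁺ [Ne]3s², S²⁺ [Ne]3s²3p².
Tabulated IE_3 (kJ/mol): Si 3232, S 3357, Ca 4912.
So the third ionization energies run Si < S < Ca.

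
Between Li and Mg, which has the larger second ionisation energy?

Li

IE_2 is the cost of taking one more electron from the +1 cation: Li⁺ is the bare [He] core; Mg⁺ still has 1 valence electron.
Breaking into a closed-shell core is much more expensive than removing a leftover valence electron — Li has the largest IE_2 here.
Approximate IE_2 values (kJ/mol): Li 7298, Mg 1451.
Hence IE_2: Mg < Li.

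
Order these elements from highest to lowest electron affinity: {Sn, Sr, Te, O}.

Te > O > Sn > Sr

O is in period 2, group 16; Sr is in period 5, group 2; Sn is in period 5, group 14; Te is in period 5, group 16.
Electron affinity generally becomes more exothermic across a period toward the halogens and less exothermic down a group.
Neither a single period nor a single group — weigh both effects.
Sn > Sr: both are in period 5; the period trend gives Sn the larger value.
O > Sn: both effects reinforce here, so O is clearly the higher of the two.
Te > O: this pair runs against the simple trend — see the exception note.
Note the exception: Te has a higher electron affinity than O, contrary to the simple trend — O's compact 2p subshell gives strong electron–electron repulsion on the added electron.
Tabulated electron affinity (kJ/mol): O 141, Sr 5, Sn 107, Te 190.
So from highest to lowest: Te > O > Sn > Sr.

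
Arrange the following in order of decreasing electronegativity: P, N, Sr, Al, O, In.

O > N > P > In > Al > Sr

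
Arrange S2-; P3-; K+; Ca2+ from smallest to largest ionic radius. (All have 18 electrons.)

Ca2+ < K+ < S2- < P3-

All of these have 18 electrons, so size is governed by nuclear charge alone: the more protons, the stronger the pull on the same electron cloud, and the smaller the ion.
Nuclear charges: Ca2+ (Z=20), K+ (Z=19), S2- (Z=16), P3- (Z=15).
Smallest to largest: Ca2+ < K+ < S2- < P3-.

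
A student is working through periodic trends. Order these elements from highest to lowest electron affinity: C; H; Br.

Br, C, H

H is in period 1, group 1; C is in period 2, group 14; Br is in period 4, group 17.
Electron affinity generally becomes more exothermic across a period toward the halogens and less exothermic down a group.
Here both period and group differ, so the two effects have to be weighed against each other.
C > H: period and group pull opposite ways; the across-period shift dominates (122 vs 73 kJ/mol).
Br > C: the two effects oppose for this pair; the across-period effect wins (325 vs 122 kJ/mol).
For reference (kJ/mol): H 73, C 122, Br 325.
So from highest to lowest: Br > C > H.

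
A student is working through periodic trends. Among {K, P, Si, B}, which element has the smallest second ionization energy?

The second ionization energy removes an electron from the +1 ion. For each element: K⁺ is the bare [Ar] core; P⁺ still has 4 valence electrons; Si⁺ still has 3 valence electrons; B⁺ still has 2 valence electrons.
Core electrons are held far more tightly than valence electrons, so K tops the IE_2 order.
Valence configurations: P⁺ [Ne]3s²3p², Si⁺ [Ne]3s²3p¹, B⁺ [He]2s².
The numbers (kJ/mol): K 3052, P 1907, Si 1577, B 2427.
Hence IE_2: Si < P < B < K.

Si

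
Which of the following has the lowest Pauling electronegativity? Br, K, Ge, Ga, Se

K is in period 4, group 1; Ga is in period 4, group 13; Ge is in period 4, group 14; Se is in period 4, group 16; Br is in period 4, group 17.
Atoms toward the upper right of the periodic table pull bonding electrons most strongly.
All lie in period 4, so electronegativity increases left to right.
The lowest Pauling electronegativity among these belongs to K.

K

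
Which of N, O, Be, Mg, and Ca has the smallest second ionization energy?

Ca

Consider each +1 ion: N⁺ still has 4 valence electrons; O⁺ still has 5 valence electrons; Be⁺ still has 1 valence electron; Mg⁺ still has 1 valence electron; Ca⁺ still has 1 valence electron.
All are still removing valence electrons, so compare the +1 ions as you would atoms: IE_2 generally rises across a period (higher Z_eff) and falls down a group (larger shell), subject to the usual subshell exceptions.
Valence configurations: N⁺ [He]2s²2p², O⁺ [He]2s²2p³, Be⁺ [He]2s¹, Mg⁺ [Ne]3s¹, Ca⁺ [Ar]4s¹.
Tabulated IE_2 (kJ/mol): N 2856, O 3388, Be 1757, Mg 1451, Ca 1145.
Overall IE_2 order: Ca < Mg < Be < N < O.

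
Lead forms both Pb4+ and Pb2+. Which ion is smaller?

Pb4+

Both ions have Z = 82 protons, but Pb4+ has lost more electrons, so its remaining electrons feel a larger effective nuclear charge per electron and are pulled in more tightly.
Higher positive charge → smaller ion, so Pb2+ > Pb4+.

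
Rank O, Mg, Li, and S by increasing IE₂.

Mg, S, O, Li

After 1 electron has been removed, what remains? O⁺ still has 5 valence electrons; Mg⁺ still has 1 valence electron; Li⁺ is the bare [He] core; S⁺ still has 5 valence electrons.
Core electrons are held far more tightly than valence electrons, so Li tops the IE_2 order.
Valence configurations: O⁺ [He]2s²2p³, Mg⁺ [Ne]3s¹, S⁺ [Ne]3s²3p³.
Tabulated IE_2 (kJ/mol): O 3388, Mg 1451, Li 7298, S 2252.
Putting it together, IE_2: Mg < S < O < Li.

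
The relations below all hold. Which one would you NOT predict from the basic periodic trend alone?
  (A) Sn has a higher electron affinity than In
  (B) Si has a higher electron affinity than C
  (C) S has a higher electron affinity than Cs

(B)

The general trend: electron affinity increases across a period and decreases down a group.
(A) Sn (period 5, group 14) vs In (period 5, group 13): the stated order agrees with the simple trend.
(B) Si (period 3, group 14) vs C (period 2, group 14): the stated order contradicts the simple trend.
(C) S (period 3, group 16) vs Cs (period 6, group 1): the stated order agrees with the simple trend.
The exception is (B): Si's larger, more diffuse 3p orbitals accept an added electron slightly more readily than C's compact 2p.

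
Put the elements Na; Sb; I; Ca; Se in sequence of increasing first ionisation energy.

Na < Ca < Sb < Se < I

Na is in period 3, group 1; Ca is in period 4, group 2; Se is in period 4, group 16; Sb is in period 5, group 15; I is in period 5, group 17.
Across a period the outer electron is held more tightly (higher IE₁); down a group it sits in a higher shell, more shielded, and comes off more easily.
Neither a single period nor a single group — weigh both effects.
Ca > Na: the two effects oppose for this pair; the across-period effect wins (590 vs 496 kJ/mol).
Sb > Ca: period and group pull opposite ways; the across-period shift dominates (831 vs 590 kJ/mol).
Se > Sb: both effects reinforce here, so Se is clearly the higher of the two.
I > Se: the two effects oppose for this pair; the across-period effect wins (1008 vs 941 kJ/mol).
Tabulated first ionization energy (kJ/mol): Na 496, Ca 590, Se 941, Sb 831, I 1008.
So from lowest to highest: Na < Ca < Sb < Se < I.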